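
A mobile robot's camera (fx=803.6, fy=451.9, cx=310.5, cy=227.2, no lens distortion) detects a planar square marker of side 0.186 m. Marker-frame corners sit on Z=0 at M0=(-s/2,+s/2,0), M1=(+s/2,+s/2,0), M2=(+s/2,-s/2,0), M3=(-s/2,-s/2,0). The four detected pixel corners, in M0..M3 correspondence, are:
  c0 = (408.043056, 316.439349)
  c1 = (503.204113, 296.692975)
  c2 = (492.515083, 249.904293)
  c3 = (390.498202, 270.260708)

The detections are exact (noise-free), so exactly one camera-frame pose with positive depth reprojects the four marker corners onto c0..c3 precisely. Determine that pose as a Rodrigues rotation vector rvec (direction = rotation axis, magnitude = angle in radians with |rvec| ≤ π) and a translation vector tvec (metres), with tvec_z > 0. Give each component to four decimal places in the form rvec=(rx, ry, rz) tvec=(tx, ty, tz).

Intrinsics K: fx=803.6, fy=451.9, cx=310.5, cy=227.2
Marker side s = 0.186 m; corners in marker frame (Z=0):
  M0 = (-0.0930, +0.0930, 0)
  M1 = (+0.0930, +0.0930, 0)
  M2 = (+0.0930, -0.0930, 0)
  M3 = (-0.0930, -0.0930, 0)
Detected image corners:
  c0 = (408.043056, 316.439349) px
  c1 = (503.204113, 296.692975) px
  c2 = (492.515083, 249.904293) px
  c3 = (390.498202, 270.260708) px
Planar DLT: solve 8×8 A·h = b for H (H[2,2]=1):
  H  [+567.75298 +237.96759 +449.19419]
  H  [-83.54133 +352.38496 +284.02634]
  H  [+0.08544 +0.36163 +1.00000]
B = K⁻¹H; ‖b₁‖=0.716104, ‖b₂‖=0.716104; λ = 2/(‖b₁‖+‖b₂‖) = 1.396446, sign → tz>0 ⇒ λ=+1.396446
r₁ = λ·B[:,0] = (+0.94051,-0.31814,+0.11931); r₂ = λ·B[:,1] = (+0.21840,+0.83503,+0.50500)
r₃ = r₁×r₂ = (-0.26029,-0.44890,+0.85483); SVD([r₁ r₂ r₃]) → R = UVᵀ:
  R  [+0.94051 +0.21840 -0.26029]
  R  [-0.31814 +0.83503 -0.44890]
  R  [+0.11931 +0.50500 +0.85483]
t = (+0.24101, +0.17560, +1.39645) m
tr R = 2.630367; θ = arccos((tr R − 1)/2) = 0.617750 rad = 35.394°
axis k = ((R−Rᵀ)₃₂, (R−Rᵀ)₁₃, (R−Rᵀ)₂₁) / (2 sinθ) = (+0.823462, -0.327691, -0.463172)
rvec = θ·k = (+0.508694, -0.202431, -0.286124)

rvec=(0.5087, -0.2024, -0.2861) tvec=(0.2410, 0.1756, 1.3964)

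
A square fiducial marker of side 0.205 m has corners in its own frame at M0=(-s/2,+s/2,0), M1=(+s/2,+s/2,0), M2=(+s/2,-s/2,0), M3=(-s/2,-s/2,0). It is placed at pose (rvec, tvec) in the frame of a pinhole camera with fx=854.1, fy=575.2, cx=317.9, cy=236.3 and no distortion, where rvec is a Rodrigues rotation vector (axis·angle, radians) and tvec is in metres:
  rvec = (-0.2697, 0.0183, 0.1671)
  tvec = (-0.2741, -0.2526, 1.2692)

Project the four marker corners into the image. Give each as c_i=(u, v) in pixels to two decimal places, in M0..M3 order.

Intrinsics K: fx=854.1, fy=575.2, cx=317.9, cy=236.3
Marker side s = 0.205 m; corners in marker frame (Z=0):
  M0 = (-0.1025, +0.1025, 0)
  M1 = (+0.1025, +0.1025, 0)
  M2 = (+0.1025, -0.1025, 0)
  M3 = (-0.1025, -0.1025, 0)
rvec = (-0.2697, 0.0183, 0.1671), |rvec| = θ = 0.31780 rad = 18.208°
Rodrigues: sinθ=0.31248, 1−cosθ=0.05007; R = I + sinθ·[k]× + (1−cosθ)·[k]×²:
    [+0.98599 -0.16675 -0.00435]
    [+0.16185 +0.95009 +0.26670]
    [-0.04034 -0.26367 +0.96377]
t = (-0.2741, -0.2526, 1.2692) m
M0: Pc = R·M0+t = (-0.39226, -0.17181, +1.24631); u = 854.1·(-0.39226)/1.24631 + 317.9 = 49.0857, v = 575.2·(-0.17181)/1.24631 + 236.3 = 157.0078
M1: Pc = R·M1+t = (-0.19013, -0.13863, +1.23804); u = 854.1·(-0.19013)/1.23804 + 317.9 = 186.7345, v = 575.2·(-0.13863)/1.23804 + 236.3 = 171.8938
M2: Pc = R·M2+t = (-0.15594, -0.33339, +1.29209); u = 854.1·(-0.15594)/1.29209 + 317.9 = 214.8175, v = 575.2·(-0.33339)/1.29209 + 236.3 = 87.8829
M3: Pc = R·M3+t = (-0.35807, -0.36657, +1.30036); u = 854.1·(-0.35807)/1.30036 + 317.9 = 82.7118, v = 575.2·(-0.36657)/1.30036 + 236.3 = 74.1499

c0=(49.09, 157.01) c1=(186.73, 171.89) c2=(214.82, 87.88) c3=(82.71, 74.15)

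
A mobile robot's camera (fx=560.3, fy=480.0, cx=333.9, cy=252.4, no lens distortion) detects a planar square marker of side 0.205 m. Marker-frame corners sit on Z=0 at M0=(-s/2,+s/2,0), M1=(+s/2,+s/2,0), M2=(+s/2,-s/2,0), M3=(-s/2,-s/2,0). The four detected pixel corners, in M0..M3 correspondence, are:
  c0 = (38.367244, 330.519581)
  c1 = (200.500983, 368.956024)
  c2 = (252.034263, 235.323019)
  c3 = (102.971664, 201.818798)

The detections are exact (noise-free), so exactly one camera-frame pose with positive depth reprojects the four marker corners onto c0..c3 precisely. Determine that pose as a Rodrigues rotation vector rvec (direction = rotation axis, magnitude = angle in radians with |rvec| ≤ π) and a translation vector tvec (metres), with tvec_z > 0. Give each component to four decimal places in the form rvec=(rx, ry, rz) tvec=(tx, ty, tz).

Intrinsics K: fx=560.3, fy=480.0, cx=333.9, cy=252.4
Marker side s = 0.205 m; corners in marker frame (Z=0):
  M0 = (-0.1025, +0.1025, 0)
  M1 = (+0.1025, +0.1025, 0)
  M2 = (+0.1025, -0.1025, 0)
  M3 = (-0.1025, -0.1025, 0)
Detected image corners:
  c0 = (38.367244, 330.519581) px
  c1 = (200.500983, 368.956024) px
  c2 = (252.034263, 235.323019) px
  c3 = (102.971664, 201.818798) px
Planar DLT: solve 8×8 A·h = b for H (H[2,2]=1):
  H  [+748.02829 -347.88466 +149.24567]
  H  [+156.61504 +516.48196 +281.11914]
  H  [-0.06445 -0.43384 +1.00000]
B = K⁻¹H; ‖b₁‖=1.421363, ‖b₂‖=1.421363; λ = 2/(‖b₁‖+‖b₂‖) = 0.703550, sign → tz>0 ⇒ λ=+0.703550
r₁ = λ·B[:,0] = (+0.96630,+0.25340,-0.04535); r₂ = λ·B[:,1] = (-0.25493,+0.91752,-0.30523)
r₃ = r₁×r₂ = (-0.03574,+0.30650,+0.95120); SVD([r₁ r₂ r₃]) → R = UVᵀ:
  R  [+0.96630 -0.25493 -0.03574]
  R  [+0.25340 +0.91752 +0.30650]
  R  [-0.04535 -0.30523 +0.95120]
t = (-0.23186, +0.04209, +0.70355) m
tr R = 2.835019; θ = arccos((tr R − 1)/2) = 0.409024 rad = 23.435°
axis k = ((R−Rᵀ)₃₂, (R−Rᵀ)₁₃, (R−Rᵀ)₂₁) / (2 sinθ) = (-0.769055, +0.012081, +0.639069)
rvec = θ·k = (-0.314562, +0.004941, +0.261395)

rvec=(-0.3146, 0.0049, 0.2614) tvec=(-0.2319, 0.0421, 0.7036)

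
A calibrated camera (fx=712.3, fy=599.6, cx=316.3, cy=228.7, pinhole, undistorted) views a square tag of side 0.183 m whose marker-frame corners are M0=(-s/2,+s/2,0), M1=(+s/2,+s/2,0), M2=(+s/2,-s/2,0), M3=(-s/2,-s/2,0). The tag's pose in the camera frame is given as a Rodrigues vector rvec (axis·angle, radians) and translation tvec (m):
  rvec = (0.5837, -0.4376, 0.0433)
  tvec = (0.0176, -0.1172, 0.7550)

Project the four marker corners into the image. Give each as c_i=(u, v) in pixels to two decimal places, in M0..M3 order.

Intrinsics K: fx=712.3, fy=599.6, cx=316.3, cy=228.7
Marker side s = 0.183 m; corners in marker frame (Z=0):
  M0 = (-0.0915, +0.0915, 0)
  M1 = (+0.0915, +0.0915, 0)
  M2 = (+0.0915, -0.0915, 0)
  M3 = (-0.0915, -0.0915, 0)
rvec = (0.5837, -0.4376, 0.0433), |rvec| = θ = 0.73080 rad = 41.872°
Rodrigues: sinθ=0.66747, 1−cosθ=0.25536; R = I + sinθ·[k]× + (1−cosθ)·[k]×²:
    [+0.90754 -0.16168 -0.38759]
    [-0.08258 +0.83620 -0.54217]
    [+0.41176 +0.52405 +0.74553]
t = (0.0176, -0.1172, 0.7550) m
M0: Pc = R·M0+t = (-0.08023, -0.03313, +0.76527); u = 712.3·(-0.08023)/0.76527 + 316.3 = 241.6204, v = 599.6·(-0.03313)/0.76527 + 228.7 = 202.7411
M1: Pc = R·M1+t = (+0.08585, -0.04824, +0.84063); u = 712.3·(+0.08585)/0.84063 + 316.3 = 389.0417, v = 599.6·(-0.04824)/0.84063 + 228.7 = 194.2886
M2: Pc = R·M2+t = (+0.11543, -0.20127, +0.74473); u = 712.3·(+0.11543)/0.74473 + 316.3 = 426.7077, v = 599.6·(-0.20127)/0.74473 + 228.7 = 66.6529
M3: Pc = R·M3+t = (-0.05065, -0.18616, +0.66937); u = 712.3·(-0.05065)/0.66937 + 316.3 = 262.4053, v = 599.6·(-0.18616)/0.66937 + 228.7 = 61.9483

c0=(241.62, 202.74) c1=(389.04, 194.29) c2=(426.71, 66.65) c3=(262.41, 61.95)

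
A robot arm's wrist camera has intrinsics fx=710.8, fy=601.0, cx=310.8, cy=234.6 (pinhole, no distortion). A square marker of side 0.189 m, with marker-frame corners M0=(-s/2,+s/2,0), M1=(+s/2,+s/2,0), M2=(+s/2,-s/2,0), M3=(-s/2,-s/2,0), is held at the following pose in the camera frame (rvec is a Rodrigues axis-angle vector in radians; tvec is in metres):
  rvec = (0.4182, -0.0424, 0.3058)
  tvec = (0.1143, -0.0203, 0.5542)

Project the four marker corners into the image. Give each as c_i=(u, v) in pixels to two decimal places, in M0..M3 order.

Intrinsics K: fx=710.8, fy=601.0, cx=310.8, cy=234.6
Marker side s = 0.189 m; corners in marker frame (Z=0):
  M0 = (-0.0945, +0.0945, 0)
  M1 = (+0.0945, +0.0945, 0)
  M2 = (+0.0945, -0.0945, 0)
  M3 = (-0.0945, -0.0945, 0)
rvec = (0.4182, -0.0424, 0.3058), |rvec| = θ = 0.51981 rad = 29.783°
Rodrigues: sinθ=0.49672, 1−cosθ=0.13209; R = I + sinθ·[k]× + (1−cosθ)·[k]×²:
    [+0.95341 -0.30088 +0.02200]
    [+0.28355 +0.86879 -0.40596]
    [+0.10303 +0.39328 +0.91363]
t = (0.1143, -0.0203, 0.5542) m
M0: Pc = R·M0+t = (-0.00423, +0.03501, +0.58163); u = 710.8·(-0.00423)/0.58163 + 310.8 = 305.6302, v = 601.0·(+0.03501)/0.58163 + 234.6 = 270.7717
M1: Pc = R·M1+t = (+0.17596, +0.08860, +0.60110); u = 710.8·(+0.17596)/0.60110 + 310.8 = 518.8763, v = 601.0·(+0.08860)/0.60110 + 234.6 = 323.1809
M2: Pc = R·M2+t = (+0.23283, -0.07561, +0.52677); u = 710.8·(+0.23283)/0.52677 + 310.8 = 624.9700, v = 601.0·(-0.07561)/0.52677 + 234.6 = 148.3404
M3: Pc = R·M3+t = (+0.05264, -0.12920, +0.50730); u = 710.8·(+0.05264)/0.50730 + 310.8 = 384.5512, v = 601.0·(-0.12920)/0.50730 + 234.6 = 81.5407

c0=(305.63, 270.77) c1=(518.88, 323.18) c2=(624.97, 148.34) c3=(384.55, 81.54)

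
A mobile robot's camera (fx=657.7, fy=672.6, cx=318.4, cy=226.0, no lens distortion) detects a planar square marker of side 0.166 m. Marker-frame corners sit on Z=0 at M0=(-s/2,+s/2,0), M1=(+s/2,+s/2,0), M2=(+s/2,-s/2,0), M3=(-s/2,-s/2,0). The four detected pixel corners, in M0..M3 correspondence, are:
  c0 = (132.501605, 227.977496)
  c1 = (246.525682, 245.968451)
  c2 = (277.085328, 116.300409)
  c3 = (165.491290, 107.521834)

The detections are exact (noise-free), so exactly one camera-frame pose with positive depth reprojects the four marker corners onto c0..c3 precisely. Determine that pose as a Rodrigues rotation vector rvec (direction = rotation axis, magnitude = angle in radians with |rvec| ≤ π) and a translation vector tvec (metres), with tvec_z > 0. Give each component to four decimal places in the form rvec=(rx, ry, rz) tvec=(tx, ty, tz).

rvec=(-0.2453, 0.3412, 0.1739) tvec=(-0.1464, -0.0663, 0.8400)

Intrinsics K: fx=657.7, fy=672.6, cx=318.4, cy=226.0
Marker side s = 0.166 m; corners in marker frame (Z=0):
  M0 = (-0.0830, +0.0830, 0)
  M1 = (+0.0830, +0.0830, 0)
  M2 = (+0.0830, -0.0830, 0)
  M3 = (-0.0830, -0.0830, 0)
Detected image corners:
  c0 = (132.501605, 227.977496) px
  c1 = (246.525682, 245.968451) px
  c2 = (277.085328, 116.300409) px
  c3 = (165.491290, 107.521834) px
Planar DLT: solve 8×8 A·h = b for H (H[2,2]=1):
  H  [+593.71204 -242.46307 +203.77354]
  H  [+7.26984 +709.28387 +172.92675]
  H  [-0.41728 -0.24730 +1.00000]
B = K⁻¹H; ‖b₁‖=1.190521, ‖b₂‖=1.190521; λ = 2/(‖b₁‖+‖b₂‖) = 0.839968, sign → tz>0 ⇒ λ=+0.839968
r₁ = λ·B[:,0] = (+0.92793,+0.12685,-0.35050); r₂ = λ·B[:,1] = (-0.20909,+0.95558,-0.20773)
r₃ = r₁×r₂ = (+0.30858,+0.26604,+0.91323); SVD([r₁ r₂ r₃]) → R = UVᵀ:
  R  [+0.92793 -0.20909 +0.30858]
  R  [+0.12685 +0.95558 +0.26604]
  R  [-0.35050 -0.20773 +0.91323]
t = (-0.14639, -0.06628, +0.83997) m
tr R = 2.796743; θ = arccos((tr R − 1)/2) = 0.454749 rad = 26.055°
axis k = ((R−Rᵀ)₃₂, (R−Rᵀ)₁₃, (R−Rᵀ)₂₁) / (2 sinθ) = (-0.539309, +0.750267, +0.382421)
rvec = θ·k = (-0.245250, +0.341183, +0.173905)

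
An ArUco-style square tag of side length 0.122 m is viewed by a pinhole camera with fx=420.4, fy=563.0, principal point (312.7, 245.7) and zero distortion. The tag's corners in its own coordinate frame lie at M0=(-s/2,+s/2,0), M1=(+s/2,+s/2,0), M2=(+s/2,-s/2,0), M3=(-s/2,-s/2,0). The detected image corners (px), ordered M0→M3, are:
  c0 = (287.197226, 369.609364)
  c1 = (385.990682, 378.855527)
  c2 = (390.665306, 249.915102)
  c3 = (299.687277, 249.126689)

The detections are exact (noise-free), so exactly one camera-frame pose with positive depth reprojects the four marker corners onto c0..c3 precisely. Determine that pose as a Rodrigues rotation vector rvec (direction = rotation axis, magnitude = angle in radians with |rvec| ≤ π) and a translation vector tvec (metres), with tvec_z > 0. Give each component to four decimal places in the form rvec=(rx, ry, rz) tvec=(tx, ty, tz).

Intrinsics K: fx=420.4, fy=563.0, cx=312.7, cy=245.7
Marker side s = 0.122 m; corners in marker frame (Z=0):
  M0 = (-0.0610, +0.0610, 0)
  M1 = (+0.0610, +0.0610, 0)
  M2 = (+0.0610, -0.0610, 0)
  M3 = (-0.0610, -0.0610, 0)
Detected image corners:
  c0 = (287.197226, 369.609364) px
  c1 = (385.990682, 378.855527) px
  c2 = (390.665306, 249.915102) px
  c3 = (299.687277, 249.126689) px
Planar DLT: solve 8×8 A·h = b for H (H[2,2]=1):
  H  [+596.75780 -317.76355 +339.54972]
  H  [-124.70297 +795.69163 +309.04679]
  H  [-0.52681 -0.72279 +1.00000]
B = K⁻¹H; ‖b₁‖=1.886422, ‖b₂‖=1.886422; λ = 2/(‖b₁‖+‖b₂‖) = 0.530104, sign → tz>0 ⇒ λ=+0.530104
r₁ = λ·B[:,0] = (+0.96020,+0.00446,-0.27926); r₂ = λ·B[:,1] = (-0.11569,+0.91641,-0.38315)
r₃ = r₁×r₂ = (+0.25421,+0.40021,+0.88046); SVD([r₁ r₂ r₃]) → R = UVᵀ:
  R  [+0.96020 -0.11569 +0.25421]
  R  [+0.00446 +0.91641 +0.40021]
  R  [-0.27926 -0.38315 +0.88046]
t = (+0.03386, +0.05965, +0.53010) m
tr R = 2.757073; θ = arccos((tr R − 1)/2) = 0.498006 rad = 28.534°
axis k = ((R−Rᵀ)₃₂, (R−Rᵀ)₁₃, (R−Rᵀ)₂₁) / (2 sinθ) = (-0.819976, +0.558411, +0.125763)
rvec = θ·k = (-0.408353, +0.278092, +0.062631)

rvec=(-0.4084, 0.2781, 0.0626) tvec=(0.0339, 0.0596, 0.5301)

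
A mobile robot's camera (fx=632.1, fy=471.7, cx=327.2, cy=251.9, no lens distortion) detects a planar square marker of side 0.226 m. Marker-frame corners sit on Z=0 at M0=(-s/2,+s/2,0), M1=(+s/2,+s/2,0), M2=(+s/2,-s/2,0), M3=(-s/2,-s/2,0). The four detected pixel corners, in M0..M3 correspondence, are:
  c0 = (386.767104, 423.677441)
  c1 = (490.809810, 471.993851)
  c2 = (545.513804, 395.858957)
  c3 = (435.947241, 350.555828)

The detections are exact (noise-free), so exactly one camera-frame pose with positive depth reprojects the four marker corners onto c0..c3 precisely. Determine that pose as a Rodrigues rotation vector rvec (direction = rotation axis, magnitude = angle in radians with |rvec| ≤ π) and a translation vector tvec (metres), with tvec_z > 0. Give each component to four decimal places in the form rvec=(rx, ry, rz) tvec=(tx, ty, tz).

Intrinsics K: fx=632.1, fy=471.7, cx=327.2, cy=251.9
Marker side s = 0.226 m; corners in marker frame (Z=0):
  M0 = (-0.1130, +0.1130, 0)
  M1 = (+0.1130, +0.1130, 0)
  M2 = (+0.1130, -0.1130, 0)
  M3 = (-0.1130, -0.1130, 0)
Detected image corners:
  c0 = (386.767104, 423.677441) px
  c1 = (490.809810, 471.993851) px
  c2 = (545.513804, 395.858957) px
  c3 = (435.947241, 350.555828) px
Planar DLT: solve 8×8 A·h = b for H (H[2,2]=1):
  H  [+357.69243 -178.93603 +462.95041]
  H  [+105.85137 +374.68285 +410.32722]
  H  [-0.24689 +0.10878 +1.00000]
B = K⁻¹H; ‖b₁‖=0.817960, ‖b₂‖=0.817960; λ = 2/(‖b₁‖+‖b₂‖) = 1.222553, sign → tz>0 ⇒ λ=+1.222553
r₁ = λ·B[:,0] = (+0.84806,+0.43553,-0.30184); r₂ = λ·B[:,1] = (-0.41492,+0.90009,+0.13299)
r₃ = r₁×r₂ = (+0.32960,+0.01246,+0.94404); SVD([r₁ r₂ r₃]) → R = UVᵀ:
  R  [+0.84806 -0.41492 +0.32960]
  R  [+0.43553 +0.90009 +0.01246]
  R  [-0.30184 +0.13299 +0.94404]
t = (+0.26256, +0.41061, +1.22255) m
tr R = 2.692185; θ = arccos((tr R − 1)/2) = 0.562185 rad = 32.211°
axis k = ((R−Rᵀ)₃₂, (R−Rᵀ)₁₃, (R−Rᵀ)₂₁) / (2 sinθ) = (+0.113058, +0.592299, +0.797747)
rvec = θ·k = (+0.063559, +0.332981, +0.448481)

rvec=(0.0636, 0.3330, 0.4485) tvec=(0.2626, 0.4106, 1.2226)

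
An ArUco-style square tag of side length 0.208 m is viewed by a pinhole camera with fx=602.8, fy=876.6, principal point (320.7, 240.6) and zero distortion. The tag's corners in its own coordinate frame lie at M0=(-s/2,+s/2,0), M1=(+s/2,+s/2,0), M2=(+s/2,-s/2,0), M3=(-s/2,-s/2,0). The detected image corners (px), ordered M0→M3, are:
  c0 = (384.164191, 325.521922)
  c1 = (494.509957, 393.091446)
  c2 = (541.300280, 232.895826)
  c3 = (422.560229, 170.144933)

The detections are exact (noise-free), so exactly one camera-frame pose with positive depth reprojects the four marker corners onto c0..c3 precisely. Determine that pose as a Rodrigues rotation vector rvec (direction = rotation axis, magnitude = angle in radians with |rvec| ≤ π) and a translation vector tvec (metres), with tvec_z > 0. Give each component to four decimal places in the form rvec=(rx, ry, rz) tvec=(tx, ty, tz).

Intrinsics K: fx=602.8, fy=876.6, cx=320.7, cy=240.6
Marker side s = 0.208 m; corners in marker frame (Z=0):
  M0 = (-0.1040, +0.1040, 0)
  M1 = (+0.1040, +0.1040, 0)
  M2 = (+0.1040, -0.1040, 0)
  M3 = (-0.1040, -0.1040, 0)
Detected image corners:
  c0 = (384.164191, 325.521922) px
  c1 = (494.509957, 393.091446) px
  c2 = (541.300280, 232.895826) px
  c3 = (422.560229, 170.144933) px
Planar DLT: solve 8×8 A·h = b for H (H[2,2]=1):
  H  [+433.41684 -85.35303 +458.55265]
  H  [+242.52193 +830.65779 +281.67259]
  H  [-0.25341 +0.25810 +1.00000]
B = K⁻¹H; ‖b₁‖=0.955561, ‖b₂‖=0.955561; λ = 2/(‖b₁‖+‖b₂‖) = 1.046506, sign → tz>0 ⇒ λ=+1.046506
r₁ = λ·B[:,0] = (+0.89353,+0.36232,-0.26519); r₂ = λ·B[:,1] = (-0.29188,+0.91752,+0.27010)
r₃ = r₁×r₂ = (+0.34118,-0.16394,+0.92559); SVD([r₁ r₂ r₃]) → R = UVᵀ:
  R  [+0.89353 -0.29188 +0.34118]
  R  [+0.36232 +0.91752 -0.16394]
  R  [-0.26519 +0.27010 +0.92559]
t = (+0.23932, +0.04903, +1.04651) m
tr R = 2.736645; θ = arccos((tr R − 1)/2) = 0.518986 rad = 29.736°
axis k = ((R−Rᵀ)₃₂, (R−Rᵀ)₁₃, (R−Rᵀ)₂₁) / (2 sinθ) = (+0.437547, +0.611269, +0.659472)
rvec = θ·k = (+0.227081, +0.317240, +0.342256)

rvec=(0.2271, 0.3172, 0.3423) tvec=(0.2393, 0.0490, 1.0465)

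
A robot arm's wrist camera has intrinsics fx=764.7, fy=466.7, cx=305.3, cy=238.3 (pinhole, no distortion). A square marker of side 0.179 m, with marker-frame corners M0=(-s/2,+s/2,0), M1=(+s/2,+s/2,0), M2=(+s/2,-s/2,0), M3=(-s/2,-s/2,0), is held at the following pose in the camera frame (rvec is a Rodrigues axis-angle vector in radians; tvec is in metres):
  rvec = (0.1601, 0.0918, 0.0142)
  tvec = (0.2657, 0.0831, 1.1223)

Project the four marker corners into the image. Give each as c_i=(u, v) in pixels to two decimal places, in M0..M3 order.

Intrinsics K: fx=764.7, fy=466.7, cx=305.3, cy=238.3
Marker side s = 0.179 m; corners in marker frame (Z=0):
  M0 = (-0.0895, +0.0895, 0)
  M1 = (+0.0895, +0.0895, 0)
  M2 = (+0.0895, -0.0895, 0)
  M3 = (-0.0895, -0.0895, 0)
rvec = (0.1601, 0.0918, 0.0142), |rvec| = θ = 0.18510 rad = 10.605°
Rodrigues: sinθ=0.18404, 1−cosθ=0.01708; R = I + sinθ·[k]× + (1−cosθ)·[k]×²:
    [+0.99570 -0.00679 +0.09241]
    [+0.02145 +0.98712 -0.15854]
    [-0.09014 +0.15984 +0.98302]
t = (0.2657, 0.0831, 1.1223) m
M0: Pc = R·M0+t = (+0.17598, +0.16953, +1.14467); u = 764.7·(+0.17598)/1.14467 + 305.3 = 422.8617, v = 466.7·(+0.16953)/1.14467 + 238.3 = 307.4189
M1: Pc = R·M1+t = (+0.35421, +0.17337, +1.12854); u = 764.7·(+0.35421)/1.12854 + 305.3 = 545.3117, v = 466.7·(+0.17337)/1.12854 + 238.3 = 309.9948
M2: Pc = R·M2+t = (+0.35542, -0.00333, +1.09993); u = 764.7·(+0.35542)/1.09993 + 305.3 = 552.3999, v = 466.7·(-0.00333)/1.09993 + 238.3 = 236.8880
M3: Pc = R·M3+t = (+0.17719, -0.00717, +1.11606); u = 764.7·(+0.17719)/1.11606 + 305.3 = 426.7084, v = 466.7·(-0.00717)/1.11606 + 238.3 = 235.3031

c0=(422.86, 307.42) c1=(545.31, 309.99) c2=(552.40, 236.89) c3=(426.71, 235.30)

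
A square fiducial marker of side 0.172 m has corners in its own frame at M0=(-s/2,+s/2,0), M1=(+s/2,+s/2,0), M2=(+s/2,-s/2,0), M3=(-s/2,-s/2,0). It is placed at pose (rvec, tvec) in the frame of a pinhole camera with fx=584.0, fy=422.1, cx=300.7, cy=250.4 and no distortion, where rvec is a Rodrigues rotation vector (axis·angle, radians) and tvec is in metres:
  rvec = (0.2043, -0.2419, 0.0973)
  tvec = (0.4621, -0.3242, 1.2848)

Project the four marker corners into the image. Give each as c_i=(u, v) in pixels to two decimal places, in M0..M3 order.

c0=(468.94, 169.10) c1=(536.93, 175.62) c2=(552.23, 118.87) c3=(482.99, 110.25)

Intrinsics K: fx=584.0, fy=422.1, cx=300.7, cy=250.4
Marker side s = 0.172 m; corners in marker frame (Z=0):
  M0 = (-0.0860, +0.0860, 0)
  M1 = (+0.0860, +0.0860, 0)
  M2 = (+0.0860, -0.0860, 0)
  M3 = (-0.0860, -0.0860, 0)
rvec = (0.2043, -0.2419, 0.0973), |rvec| = θ = 0.33124 rad = 18.979°
Rodrigues: sinθ=0.32522, 1−cosθ=0.05436; R = I + sinθ·[k]× + (1−cosθ)·[k]×²:
    [+0.96632 -0.12002 -0.22765]
    [+0.07105 +0.97463 -0.21225]
    [+0.24735 +0.18892 +0.95033]
t = (0.4621, -0.3242, 1.2848) m
M0: Pc = R·M0+t = (+0.36868, -0.24649, +1.27978); u = 584.0·(+0.36868)/1.27978 + 300.7 = 468.9376, v = 422.1·(-0.24649)/1.27978 + 250.4 = 169.1012
M1: Pc = R·M1+t = (+0.53488, -0.23427, +1.32232); u = 584.0·(+0.53488)/1.32232 + 300.7 = 536.9297, v = 422.1·(-0.23427)/1.32232 + 250.4 = 175.6176
M2: Pc = R·M2+t = (+0.55552, -0.40191, +1.28982); u = 584.0·(+0.55552)/1.28982 + 300.7 = 552.2275, v = 422.1·(-0.40191)/1.28982 + 250.4 = 118.8740
M3: Pc = R·M3+t = (+0.38932, -0.41413, +1.24728); u = 584.0·(+0.38932)/1.24728 + 300.7 = 482.9859, v = 422.1·(-0.41413)/1.24728 + 250.4 = 110.2523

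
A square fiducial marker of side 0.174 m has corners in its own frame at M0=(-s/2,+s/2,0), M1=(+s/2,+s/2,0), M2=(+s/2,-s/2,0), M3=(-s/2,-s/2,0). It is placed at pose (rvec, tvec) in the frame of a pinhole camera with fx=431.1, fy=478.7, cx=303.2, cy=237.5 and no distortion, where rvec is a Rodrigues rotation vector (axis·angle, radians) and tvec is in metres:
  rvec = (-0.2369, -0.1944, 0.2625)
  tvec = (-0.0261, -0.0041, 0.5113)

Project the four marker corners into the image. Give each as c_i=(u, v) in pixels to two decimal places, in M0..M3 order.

c0=(186.40, 291.22) c1=(334.13, 334.35) c2=(363.51, 183.68) c3=(229.98, 136.25)

Intrinsics K: fx=431.1, fy=478.7, cx=303.2, cy=237.5
Marker side s = 0.174 m; corners in marker frame (Z=0):
  M0 = (-0.0870, +0.0870, 0)
  M1 = (+0.0870, +0.0870, 0)
  M2 = (+0.0870, -0.0870, 0)
  M3 = (-0.0870, -0.0870, 0)
rvec = (-0.2369, -0.1944, 0.2625), |rvec| = θ = 0.40351 rad = 23.119°
Rodrigues: sinθ=0.39265, 1−cosθ=0.08031; R = I + sinθ·[k]× + (1−cosθ)·[k]×²:
    [+0.94737 -0.23272 -0.21984]
    [+0.27815 +0.93833 +0.20535]
    [+0.15849 -0.25569 +0.95368]
t = (-0.0261, -0.0041, 0.5113) m
M0: Pc = R·M0+t = (-0.12877, +0.05334, +0.47527); u = 431.1·(-0.12877)/0.47527 + 303.2 = 186.3984, v = 478.7·(+0.05334)/0.47527 + 237.5 = 291.2210
M1: Pc = R·M1+t = (+0.03607, +0.10173, +0.50284); u = 431.1·(+0.03607)/0.50284 + 303.2 = 334.1278, v = 478.7·(+0.10173)/0.50284 + 237.5 = 334.3491
M2: Pc = R·M2+t = (+0.07657, -0.06154, +0.54733); u = 431.1·(+0.07657)/0.54733 + 303.2 = 363.5075, v = 478.7·(-0.06154)/0.54733 + 237.5 = 183.6808
M3: Pc = R·M3+t = (-0.08827, -0.10993, +0.51976); u = 431.1·(-0.08827)/0.51976 + 303.2 = 229.9825, v = 478.7·(-0.10993)/0.51976 + 237.5 = 136.2501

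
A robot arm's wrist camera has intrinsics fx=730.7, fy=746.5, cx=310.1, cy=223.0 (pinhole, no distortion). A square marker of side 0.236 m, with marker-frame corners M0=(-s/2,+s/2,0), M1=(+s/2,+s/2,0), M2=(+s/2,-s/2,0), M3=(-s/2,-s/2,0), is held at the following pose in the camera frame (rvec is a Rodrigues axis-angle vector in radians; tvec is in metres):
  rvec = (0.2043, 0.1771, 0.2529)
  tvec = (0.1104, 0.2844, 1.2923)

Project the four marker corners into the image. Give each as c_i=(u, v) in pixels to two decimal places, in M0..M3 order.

Intrinsics K: fx=730.7, fy=746.5, cx=310.1, cy=223.0
Marker side s = 0.236 m; corners in marker frame (Z=0):
  M0 = (-0.1180, +0.1180, 0)
  M1 = (+0.1180, +0.1180, 0)
  M2 = (+0.1180, -0.1180, 0)
  M3 = (-0.1180, -0.1180, 0)
rvec = (0.2043, 0.1771, 0.2529), |rvec| = θ = 0.37022 rad = 21.212°
Rodrigues: sinθ=0.36182, 1−cosθ=0.06775; R = I + sinθ·[k]× + (1−cosθ)·[k]×²:
    [+0.95288 -0.22928 +0.19862]
    [+0.26505 +0.94775 -0.17753]
    [-0.14754 +0.22180 +0.96386]
t = (0.1104, 0.2844, 1.2923) m
M0: Pc = R·M0+t = (-0.02909, +0.36496, +1.33588); u = 730.7·(-0.02909)/1.33588 + 310.1 = 294.1859, v = 746.5·(+0.36496)/1.33588 + 223.0 = 426.9416
M1: Pc = R·M1+t = (+0.19579, +0.42751, +1.30106); u = 730.7·(+0.19579)/1.30106 + 310.1 = 420.0564, v = 746.5·(+0.42751)/1.30106 + 223.0 = 468.2890
M2: Pc = R·M2+t = (+0.24989, +0.20384, +1.24872); u = 730.7·(+0.24989)/1.24872 + 310.1 = 456.3285, v = 746.5·(+0.20384)/1.24872 + 223.0 = 344.8588
M3: Pc = R·M3+t = (+0.02501, +0.14129, +1.28354); u = 730.7·(+0.02501)/1.28354 + 310.1 = 324.3406, v = 746.5·(+0.14129)/1.28354 + 223.0 = 305.1735

c0=(294.19, 426.94) c1=(420.06, 468.29) c2=(456.33, 344.86) c3=(324.34, 305.17)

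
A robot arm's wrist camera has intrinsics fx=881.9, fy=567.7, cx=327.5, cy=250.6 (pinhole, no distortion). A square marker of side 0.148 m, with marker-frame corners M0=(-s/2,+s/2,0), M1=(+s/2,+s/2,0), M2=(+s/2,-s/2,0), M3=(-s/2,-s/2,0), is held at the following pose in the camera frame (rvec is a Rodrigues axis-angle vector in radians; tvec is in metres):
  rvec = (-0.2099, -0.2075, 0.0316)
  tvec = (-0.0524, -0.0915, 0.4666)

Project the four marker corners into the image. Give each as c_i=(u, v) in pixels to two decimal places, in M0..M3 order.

Intrinsics K: fx=881.9, fy=567.7, cx=327.5, cy=250.6
Marker side s = 0.148 m; corners in marker frame (Z=0):
  M0 = (-0.0740, +0.0740, 0)
  M1 = (+0.0740, +0.0740, 0)
  M2 = (+0.0740, -0.0740, 0)
  M3 = (-0.0740, -0.0740, 0)
rvec = (-0.2099, -0.2075, 0.0316), |rvec| = θ = 0.29684 rad = 17.008°
Rodrigues: sinθ=0.29250, 1−cosθ=0.04373; R = I + sinθ·[k]× + (1−cosθ)·[k]×²:
    [+0.97813 -0.00952 -0.20776]
    [+0.05276 +0.97764 +0.20358]
    [+0.20117 -0.21009 +0.95676]
t = (-0.0524, -0.0915, 0.4666) m
M0: Pc = R·M0+t = (-0.12549, -0.02306, +0.43617); u = 881.9·(-0.12549)/0.43617 + 327.5 = 73.7749, v = 567.7·(-0.02306)/0.43617 + 250.6 = 220.5874
M1: Pc = R·M1+t = (+0.01928, -0.01525, +0.46594); u = 881.9·(+0.01928)/0.46594 + 327.5 = 363.9869, v = 567.7·(-0.01525)/0.46594 + 250.6 = 232.0183
M2: Pc = R·M2+t = (+0.02069, -0.15994, +0.49703); u = 881.9·(+0.02069)/0.49703 + 327.5 = 364.2045, v = 567.7·(-0.15994)/0.49703 + 250.6 = 67.9188
M3: Pc = R·M3+t = (-0.12408, -0.16775, +0.46726); u = 881.9·(-0.12408)/0.46726 + 327.5 = 93.3178, v = 567.7·(-0.16775)/0.46726 + 250.6 = 46.7922

c0=(73.77, 220.59) c1=(363.99, 232.02) c2=(364.20, 67.92) c3=(93.32, 46.79)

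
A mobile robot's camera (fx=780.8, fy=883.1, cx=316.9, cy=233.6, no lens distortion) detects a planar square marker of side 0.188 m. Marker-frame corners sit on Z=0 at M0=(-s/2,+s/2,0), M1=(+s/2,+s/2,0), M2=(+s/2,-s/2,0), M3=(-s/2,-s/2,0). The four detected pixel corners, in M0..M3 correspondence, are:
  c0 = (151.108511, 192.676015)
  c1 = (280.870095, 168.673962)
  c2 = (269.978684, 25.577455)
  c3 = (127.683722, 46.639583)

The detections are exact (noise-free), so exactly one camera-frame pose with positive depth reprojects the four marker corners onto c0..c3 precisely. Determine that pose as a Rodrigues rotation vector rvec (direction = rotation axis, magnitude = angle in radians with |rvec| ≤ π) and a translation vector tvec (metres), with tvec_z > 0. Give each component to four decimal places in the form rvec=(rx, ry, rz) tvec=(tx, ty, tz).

Intrinsics K: fx=780.8, fy=883.1, cx=316.9, cy=233.6
Marker side s = 0.188 m; corners in marker frame (Z=0):
  M0 = (-0.0940, +0.0940, 0)
  M1 = (+0.0940, +0.0940, 0)
  M2 = (+0.0940, -0.0940, 0)
  M3 = (-0.0940, -0.0940, 0)
Detected image corners:
  c0 = (151.108511, 192.676015) px
  c1 = (280.870095, 168.673962) px
  c2 = (269.978684, 25.577455) px
  c3 = (127.683722, 46.639583) px
Planar DLT: solve 8×8 A·h = b for H (H[2,2]=1):
  H  [+759.63156 +187.61500 +208.94426]
  H  [-100.57619 +819.48527 +111.37497]
  H  [+0.18100 +0.46727 +1.00000]
B = K⁻¹H; ‖b₁‖=0.931611, ‖b₂‖=0.931611; λ = 2/(‖b₁‖+‖b₂‖) = 1.073409, sign → tz>0 ⇒ λ=+1.073409
r₁ = λ·B[:,0] = (+0.96545,-0.17364,+0.19429); r₂ = λ·B[:,1] = (+0.05436,+0.86341,+0.50157)
r₃ = r₁×r₂ = (-0.25484,-0.47368,+0.84302); SVD([r₁ r₂ r₃]) → R = UVᵀ:
  R  [+0.96545 +0.05436 -0.25484]
  R  [-0.17364 +0.86341 -0.47368]
  R  [+0.19429 +0.50157 +0.84302]
t = (-0.14841, -0.14856, +1.07341) m
tr R = 2.671884; θ = arccos((tr R − 1)/2) = 0.580950 rad = 33.286°
axis k = ((R−Rᵀ)₃₂, (R−Rᵀ)₁₃, (R−Rᵀ)₂₁) / (2 sinθ) = (+0.888497, -0.409177, -0.207719)
rvec = θ·k = (+0.516172, -0.237711, -0.120674)

rvec=(0.5162, -0.2377, -0.1207) tvec=(-0.1484, -0.1486, 1.0734)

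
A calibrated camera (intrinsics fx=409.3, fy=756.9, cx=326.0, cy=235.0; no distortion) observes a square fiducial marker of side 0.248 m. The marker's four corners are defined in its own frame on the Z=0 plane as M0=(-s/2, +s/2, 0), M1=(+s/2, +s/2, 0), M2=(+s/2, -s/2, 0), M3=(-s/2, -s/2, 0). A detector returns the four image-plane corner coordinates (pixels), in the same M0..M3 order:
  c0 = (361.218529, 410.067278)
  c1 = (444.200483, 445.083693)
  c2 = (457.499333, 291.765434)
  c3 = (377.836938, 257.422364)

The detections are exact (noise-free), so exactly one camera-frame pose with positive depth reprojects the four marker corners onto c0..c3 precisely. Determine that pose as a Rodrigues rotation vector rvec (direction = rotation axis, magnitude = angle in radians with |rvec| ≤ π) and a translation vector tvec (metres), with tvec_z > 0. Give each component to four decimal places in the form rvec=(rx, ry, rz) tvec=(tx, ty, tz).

rvec=(-0.1928, -0.0450, 0.2261) tvec=(0.2496, 0.1832, 1.2099)

Intrinsics K: fx=409.3, fy=756.9, cx=326.0, cy=235.0
Marker side s = 0.248 m; corners in marker frame (Z=0):
  M0 = (-0.1240, +0.1240, 0)
  M1 = (+0.1240, +0.1240, 0)
  M2 = (+0.1240, -0.1240, 0)
  M3 = (-0.1240, -0.1240, 0)
Detected image corners:
  c0 = (361.218529, 410.067278) px
  c1 = (444.200483, 445.083693) px
  c2 = (457.499333, 291.765434) px
  c3 = (377.836938, 257.422364) px
Planar DLT: solve 8×8 A·h = b for H (H[2,2]=1):
  H  [+335.48228 -126.39988 +410.43297]
  H  [+146.40449 +560.29011 +349.59667]
  H  [+0.01878 -0.16114 +1.00000]
B = K⁻¹H; ‖b₁‖=0.826481, ‖b₂‖=0.826481; λ = 2/(‖b₁‖+‖b₂‖) = 1.209950, sign → tz>0 ⇒ λ=+1.209950
r₁ = λ·B[:,0] = (+0.97363,+0.22698,+0.02272); r₂ = λ·B[:,1] = (-0.21836,+0.95619,-0.19497)
r₃ = r₁×r₂ = (-0.06598,+0.18487,+0.98055); SVD([r₁ r₂ r₃]) → R = UVᵀ:
  R  [+0.97363 -0.21836 -0.06598]
  R  [+0.22698 +0.95619 +0.18487]
  R  [+0.02272 -0.19497 +0.98055]
t = (+0.24960, +0.18319, +1.20995) m
tr R = 2.910371; θ = arccos((tr R − 1)/2) = 0.300510 rad = 17.218°
axis k = ((R−Rᵀ)₃₂, (R−Rᵀ)₁₃, (R−Rᵀ)₂₁) / (2 sinθ) = (-0.641611, -0.149843, +0.752252)
rvec = θ·k = (-0.192811, -0.045029, +0.226059)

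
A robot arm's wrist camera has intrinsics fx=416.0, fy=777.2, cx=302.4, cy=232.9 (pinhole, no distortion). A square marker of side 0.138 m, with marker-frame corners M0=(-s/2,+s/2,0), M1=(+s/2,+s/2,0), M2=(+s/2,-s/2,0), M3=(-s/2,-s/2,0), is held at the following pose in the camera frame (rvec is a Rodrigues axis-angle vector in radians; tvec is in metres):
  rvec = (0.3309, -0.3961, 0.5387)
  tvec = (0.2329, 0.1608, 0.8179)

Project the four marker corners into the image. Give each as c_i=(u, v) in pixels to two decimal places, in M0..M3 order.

Intrinsics K: fx=416.0, fy=777.2, cx=302.4, cy=232.9
Marker side s = 0.138 m; corners in marker frame (Z=0):
  M0 = (-0.0690, +0.0690, 0)
  M1 = (+0.0690, +0.0690, 0)
  M2 = (+0.0690, -0.0690, 0)
  M3 = (-0.0690, -0.0690, 0)
rvec = (0.3309, -0.3961, 0.5387), |rvec| = θ = 0.74605 rad = 42.745°
Rodrigues: sinθ=0.67874, 1−cosθ=0.26562; R = I + sinθ·[k]× + (1−cosθ)·[k]×²:
    [+0.78663 -0.55265 -0.27530]
    [+0.42755 +0.80925 -0.40288]
    [+0.44543 +0.19922 +0.87287]
t = (0.2329, 0.1608, 0.8179) m
M0: Pc = R·M0+t = (+0.14049, +0.18714, +0.80091); u = 416.0·(+0.14049)/0.80091 + 302.4 = 375.3715, v = 777.2·(+0.18714)/0.80091 + 232.9 = 414.4974
M1: Pc = R·M1+t = (+0.24904, +0.24614, +0.86238); u = 416.0·(+0.24904)/0.86238 + 302.4 = 422.5355, v = 777.2·(+0.24614)/0.86238 + 232.9 = 454.7272
M2: Pc = R·M2+t = (+0.32531, +0.13446, +0.83489); u = 416.0·(+0.32531)/0.83489 + 302.4 = 464.4924, v = 777.2·(+0.13446)/0.83489 + 232.9 = 358.0714
M3: Pc = R·M3+t = (+0.21676, +0.07546, +0.77342); u = 416.0·(+0.21676)/0.77342 + 302.4 = 418.9865, v = 777.2·(+0.07546)/0.77342 + 232.9 = 308.7296

c0=(375.37, 414.50) c1=(422.54, 454.73) c2=(464.49, 358.07) c3=(418.99, 308.73)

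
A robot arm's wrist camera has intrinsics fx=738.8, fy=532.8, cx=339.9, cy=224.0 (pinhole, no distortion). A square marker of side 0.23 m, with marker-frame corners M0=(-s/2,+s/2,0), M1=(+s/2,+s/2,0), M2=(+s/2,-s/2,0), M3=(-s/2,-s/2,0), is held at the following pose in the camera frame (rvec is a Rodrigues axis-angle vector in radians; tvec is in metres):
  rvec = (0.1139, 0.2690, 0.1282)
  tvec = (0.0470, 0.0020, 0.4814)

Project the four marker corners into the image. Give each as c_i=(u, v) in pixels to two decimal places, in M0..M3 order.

c0=(233.56, 324.40) c1=(568.18, 374.21) c2=(626.79, 108.07) c3=(265.16, 87.01)

Intrinsics K: fx=738.8, fy=532.8, cx=339.9, cy=224.0
Marker side s = 0.23 m; corners in marker frame (Z=0):
  M0 = (-0.1150, +0.1150, 0)
  M1 = (+0.1150, +0.1150, 0)
  M2 = (+0.1150, -0.1150, 0)
  M3 = (-0.1150, -0.1150, 0)
rvec = (0.1139, 0.2690, 0.1282), |rvec| = θ = 0.31901 rad = 18.278°
Rodrigues: sinθ=0.31363, 1−cosθ=0.05045; R = I + sinθ·[k]× + (1−cosθ)·[k]×²:
    [+0.95598 -0.11085 +0.27170]
    [+0.14123 +0.98542 -0.09488]
    [-0.25722 +0.12908 +0.95769]
t = (0.0470, 0.0020, 0.4814) m
M0: Pc = R·M0+t = (-0.07568, +0.09908, +0.52582); u = 738.8·(-0.07568)/0.52582 + 339.9 = 233.5605, v = 532.8·(+0.09908)/0.52582 + 224.0 = 324.3967
M1: Pc = R·M1+t = (+0.14419, +0.13156, +0.46666); u = 738.8·(+0.14419)/0.46666 + 339.9 = 568.1751, v = 532.8·(+0.13156)/0.46666 + 224.0 = 374.2100
M2: Pc = R·M2+t = (+0.16968, -0.09508, +0.43698); u = 738.8·(+0.16968)/0.43698 + 339.9 = 626.7878, v = 532.8·(-0.09508)/0.43698 + 224.0 = 108.0673
M3: Pc = R·M3+t = (-0.05019, -0.12756, +0.49614); u = 738.8·(-0.05019)/0.49614 + 339.9 = 265.1618, v = 532.8·(-0.12756)/0.49614 + 224.0 = 87.0090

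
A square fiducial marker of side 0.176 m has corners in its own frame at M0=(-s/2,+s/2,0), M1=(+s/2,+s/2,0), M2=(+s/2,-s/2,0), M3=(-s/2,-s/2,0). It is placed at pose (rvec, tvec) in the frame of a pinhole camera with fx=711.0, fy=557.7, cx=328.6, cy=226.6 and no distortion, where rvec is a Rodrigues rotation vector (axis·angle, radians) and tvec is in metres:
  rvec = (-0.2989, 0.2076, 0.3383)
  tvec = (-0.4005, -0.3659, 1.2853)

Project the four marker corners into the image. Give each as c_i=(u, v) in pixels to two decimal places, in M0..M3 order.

c0=(44.78, 90.94) c1=(127.81, 109.42) c2=(169.29, 44.74) c3=(87.67, 29.01)

Intrinsics K: fx=711.0, fy=557.7, cx=328.6, cy=226.6
Marker side s = 0.176 m; corners in marker frame (Z=0):
  M0 = (-0.0880, +0.0880, 0)
  M1 = (+0.0880, +0.0880, 0)
  M2 = (+0.0880, -0.0880, 0)
  M3 = (-0.0880, -0.0880, 0)
rvec = (-0.2989, 0.2076, 0.3383), |rvec| = θ = 0.49688 rad = 28.469°
Rodrigues: sinθ=0.47668, 1−cosθ=0.12092; R = I + sinθ·[k]× + (1−cosθ)·[k]×²:
    [+0.92284 -0.35494 +0.14964]
    [+0.29416 +0.90019 +0.32115]
    [-0.24869 -0.25235 +0.93513]
t = (-0.4005, -0.3659, 1.2853) m
M0: Pc = R·M0+t = (-0.51294, -0.31257, +1.28498); u = 711.0·(-0.51294)/1.28498 + 328.6 = 44.7791, v = 557.7·(-0.31257)/1.28498 + 226.6 = 90.9400
M1: Pc = R·M1+t = (-0.35053, -0.26080, +1.24121); u = 711.0·(-0.35053)/1.24121 + 328.6 = 127.8088, v = 557.7·(-0.26080)/1.24121 + 226.6 = 109.4183
M2: Pc = R·M2+t = (-0.28806, -0.41923, +1.28562); u = 711.0·(-0.28806)/1.28562 + 328.6 = 169.2939, v = 557.7·(-0.41923)/1.28562 + 226.6 = 44.7388
M3: Pc = R·M3+t = (-0.45047, -0.47100, +1.32939); u = 711.0·(-0.45047)/1.32939 + 328.6 = 87.6723, v = 557.7·(-0.47100)/1.32939 + 226.6 = 29.0074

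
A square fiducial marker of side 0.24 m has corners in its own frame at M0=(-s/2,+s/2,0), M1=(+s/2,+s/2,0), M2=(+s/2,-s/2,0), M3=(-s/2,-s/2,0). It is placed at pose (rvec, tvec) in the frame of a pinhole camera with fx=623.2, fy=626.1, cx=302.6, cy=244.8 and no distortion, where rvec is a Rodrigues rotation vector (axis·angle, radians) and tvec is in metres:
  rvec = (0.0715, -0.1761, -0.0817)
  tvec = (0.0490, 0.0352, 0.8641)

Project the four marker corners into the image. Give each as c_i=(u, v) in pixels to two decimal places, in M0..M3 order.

c0=(258.93, 365.92) c1=(425.08, 345.64) c2=(414.92, 177.15) c3=(244.52, 189.55)

Intrinsics K: fx=623.2, fy=626.1, cx=302.6, cy=244.8
Marker side s = 0.24 m; corners in marker frame (Z=0):
  M0 = (-0.1200, +0.1200, 0)
  M1 = (+0.1200, +0.1200, 0)
  M2 = (+0.1200, -0.1200, 0)
  M3 = (-0.1200, -0.1200, 0)
rvec = (0.0715, -0.1761, -0.0817), |rvec| = θ = 0.20688 rad = 11.853°
Rodrigues: sinθ=0.20541, 1−cosθ=0.02132; R = I + sinθ·[k]× + (1−cosθ)·[k]×²:
    [+0.98122 +0.07485 -0.17776]
    [-0.08739 +0.99413 -0.06382]
    [+0.17194 +0.07816 +0.98200]
t = (0.0490, 0.0352, 0.8641) m
M0: Pc = R·M0+t = (-0.05977, +0.16498, +0.85285); u = 623.2·(-0.05977)/0.85285 + 302.6 = 258.9276, v = 626.1·(+0.16498)/0.85285 + 244.8 = 365.9184
M1: Pc = R·M1+t = (+0.17573, +0.14401, +0.89411); u = 623.2·(+0.17573)/0.89411 + 302.6 = 425.0835, v = 626.1·(+0.14401)/0.89411 + 244.8 = 345.6416
M2: Pc = R·M2+t = (+0.15777, -0.09458, +0.87535); u = 623.2·(+0.15777)/0.87535 + 302.6 = 414.9197, v = 626.1·(-0.09458)/0.87535 + 244.8 = 177.1496
M3: Pc = R·M3+t = (-0.07773, -0.07361, +0.83409); u = 623.2·(-0.07773)/0.83409 + 302.6 = 244.5243, v = 626.1·(-0.07361)/0.83409 + 244.8 = 189.5467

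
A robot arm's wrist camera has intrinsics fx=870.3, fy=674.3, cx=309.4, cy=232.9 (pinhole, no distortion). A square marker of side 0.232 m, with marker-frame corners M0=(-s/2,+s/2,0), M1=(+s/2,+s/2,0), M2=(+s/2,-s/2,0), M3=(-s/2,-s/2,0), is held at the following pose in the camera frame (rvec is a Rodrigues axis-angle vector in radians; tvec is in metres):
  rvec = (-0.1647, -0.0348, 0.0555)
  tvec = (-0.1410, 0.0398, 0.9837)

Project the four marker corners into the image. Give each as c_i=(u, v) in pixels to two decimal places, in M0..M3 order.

c0=(71.40, 336.26) c1=(281.24, 344.90) c2=(292.82, 187.52) c3=(91.09, 178.12)

Intrinsics K: fx=870.3, fy=674.3, cx=309.4, cy=232.9
Marker side s = 0.232 m; corners in marker frame (Z=0):
  M0 = (-0.1160, +0.1160, 0)
  M1 = (+0.1160, +0.1160, 0)
  M2 = (+0.1160, -0.1160, 0)
  M3 = (-0.1160, -0.1160, 0)
rvec = (-0.1647, -0.0348, 0.0555), |rvec| = θ = 0.17725 rad = 10.156°
Rodrigues: sinθ=0.17632, 1−cosθ=0.01567; R = I + sinθ·[k]× + (1−cosθ)·[k]×²:
    [+0.99786 -0.05235 -0.03918]
    [+0.05807 +0.98494 +0.16288]
    [+0.03006 -0.16480 +0.98587]
t = (-0.1410, 0.0398, 0.9837) m
M0: Pc = R·M0+t = (-0.26282, +0.14732, +0.96110); u = 870.3·(-0.26282)/0.96110 + 309.4 = 71.4049, v = 674.3·(+0.14732)/0.96110 + 232.9 = 336.2566
M1: Pc = R·M1+t = (-0.03132, +0.16079, +0.96807); u = 870.3·(-0.03132)/0.96807 + 309.4 = 281.2422, v = 674.3·(+0.16079)/0.96807 + 232.9 = 344.8957
M2: Pc = R·M2+t = (-0.01918, -0.06772, +1.00630); u = 870.3·(-0.01918)/1.00630 + 309.4 = 292.8161, v = 674.3·(-0.06772)/1.00630 + 232.9 = 187.5247
M3: Pc = R·M3+t = (-0.25068, -0.08119, +0.99933); u = 870.3·(-0.25068)/0.99933 + 309.4 = 91.0878, v = 674.3·(-0.08119)/0.99933 + 232.9 = 178.1179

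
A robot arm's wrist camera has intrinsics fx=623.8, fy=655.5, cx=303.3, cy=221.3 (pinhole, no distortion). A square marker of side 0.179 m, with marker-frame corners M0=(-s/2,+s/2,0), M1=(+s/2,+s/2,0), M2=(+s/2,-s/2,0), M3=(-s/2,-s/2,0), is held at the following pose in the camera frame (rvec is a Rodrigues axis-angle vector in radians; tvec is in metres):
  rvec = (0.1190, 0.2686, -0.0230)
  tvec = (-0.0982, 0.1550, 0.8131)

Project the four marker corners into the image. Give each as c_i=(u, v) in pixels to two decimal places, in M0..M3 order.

Intrinsics K: fx=623.8, fy=655.5, cx=303.3, cy=221.3
Marker side s = 0.179 m; corners in marker frame (Z=0):
  M0 = (-0.0895, +0.0895, 0)
  M1 = (+0.0895, +0.0895, 0)
  M2 = (+0.0895, -0.0895, 0)
  M3 = (-0.0895, -0.0895, 0)
rvec = (0.1190, 0.2686, -0.0230), |rvec| = θ = 0.29468 rad = 16.884°
Rodrigues: sinθ=0.29043, 1−cosθ=0.04310; R = I + sinθ·[k]× + (1−cosθ)·[k]×²:
    [+0.96392 +0.03853 +0.26337]
    [-0.00680 +0.99271 -0.12035]
    [-0.26609 +0.11422 +0.95716]
t = (-0.0982, 0.1550, 0.8131) m
M0: Pc = R·M0+t = (-0.18102, +0.24446, +0.84714); u = 623.8·(-0.18102)/0.84714 + 303.3 = 170.0020, v = 655.5·(+0.24446)/0.84714 + 221.3 = 410.4559
M1: Pc = R·M1+t = (-0.00848, +0.24324, +0.79951); u = 623.8·(-0.00848)/0.79951 + 303.3 = 296.6838, v = 655.5·(+0.24324)/0.79951 + 221.3 = 420.7263
M2: Pc = R·M2+t = (-0.01538, +0.06554, +0.77906); u = 623.8·(-0.01538)/0.77906 + 303.3 = 290.9871, v = 655.5·(+0.06554)/0.77906 + 221.3 = 276.4483
M3: Pc = R·M3+t = (-0.18792, +0.06676, +0.82669); u = 623.8·(-0.18792)/0.82669 + 303.3 = 161.5005, v = 655.5·(+0.06676)/0.82669 + 221.3 = 274.2364

c0=(170.00, 410.46) c1=(296.68, 420.73) c2=(290.99, 276.45) c3=(161.50, 274.24)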